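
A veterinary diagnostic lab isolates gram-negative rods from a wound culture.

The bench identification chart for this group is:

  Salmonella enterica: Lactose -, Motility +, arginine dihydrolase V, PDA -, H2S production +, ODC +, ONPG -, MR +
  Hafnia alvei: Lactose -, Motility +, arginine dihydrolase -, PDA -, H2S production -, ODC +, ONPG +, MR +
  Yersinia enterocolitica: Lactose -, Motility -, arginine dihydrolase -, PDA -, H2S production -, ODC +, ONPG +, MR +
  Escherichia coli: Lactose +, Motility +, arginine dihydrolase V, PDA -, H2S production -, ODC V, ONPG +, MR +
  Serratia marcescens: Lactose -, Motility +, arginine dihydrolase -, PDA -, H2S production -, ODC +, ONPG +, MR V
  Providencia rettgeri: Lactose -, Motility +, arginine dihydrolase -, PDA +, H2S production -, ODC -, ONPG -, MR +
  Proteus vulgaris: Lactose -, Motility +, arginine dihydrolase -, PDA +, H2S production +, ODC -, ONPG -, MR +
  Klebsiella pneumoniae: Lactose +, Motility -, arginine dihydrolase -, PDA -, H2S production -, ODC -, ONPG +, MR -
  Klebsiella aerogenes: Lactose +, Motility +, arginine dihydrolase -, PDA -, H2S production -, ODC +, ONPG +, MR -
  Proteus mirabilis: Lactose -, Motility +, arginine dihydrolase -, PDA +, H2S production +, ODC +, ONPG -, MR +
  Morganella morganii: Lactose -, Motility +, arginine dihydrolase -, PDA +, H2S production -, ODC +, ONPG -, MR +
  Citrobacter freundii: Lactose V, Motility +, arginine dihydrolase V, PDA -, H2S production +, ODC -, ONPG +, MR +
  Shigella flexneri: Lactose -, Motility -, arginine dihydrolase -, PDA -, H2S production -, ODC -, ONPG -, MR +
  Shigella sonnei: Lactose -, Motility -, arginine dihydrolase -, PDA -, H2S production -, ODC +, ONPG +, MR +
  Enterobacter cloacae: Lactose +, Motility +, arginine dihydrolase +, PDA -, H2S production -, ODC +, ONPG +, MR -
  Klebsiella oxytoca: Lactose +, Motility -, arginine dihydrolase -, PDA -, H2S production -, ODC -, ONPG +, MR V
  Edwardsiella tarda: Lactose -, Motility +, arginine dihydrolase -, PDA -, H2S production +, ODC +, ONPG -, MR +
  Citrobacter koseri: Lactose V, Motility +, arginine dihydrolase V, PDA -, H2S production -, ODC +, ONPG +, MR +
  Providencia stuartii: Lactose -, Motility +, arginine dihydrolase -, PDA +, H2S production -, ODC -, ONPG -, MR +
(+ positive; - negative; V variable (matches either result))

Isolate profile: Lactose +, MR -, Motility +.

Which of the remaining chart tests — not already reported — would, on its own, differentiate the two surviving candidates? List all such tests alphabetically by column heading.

arginine dihydrolase

Lactose +: excludes 12 organisms — 7 left.
MR -: excludes Escherichia coli, Citrobacter freundii, Citrobacter koseri — 4 left.
Motility +: excludes Klebsiella pneumoniae, Klebsiella oxytoca — 2 left.
Two candidates remain: Enterobacter cloacae and Klebsiella aerogenes.
  arginine dihydrolase: Enterobacter cloacae +, Klebsiella aerogenes - — discriminates.
  PDA: - vs - — same for both, does not separate.
  H2S production: - vs - — same for both, does not separate.
  ODC: + vs + — same for both, does not separate.
  ONPG: + vs + — same for both, does not separate.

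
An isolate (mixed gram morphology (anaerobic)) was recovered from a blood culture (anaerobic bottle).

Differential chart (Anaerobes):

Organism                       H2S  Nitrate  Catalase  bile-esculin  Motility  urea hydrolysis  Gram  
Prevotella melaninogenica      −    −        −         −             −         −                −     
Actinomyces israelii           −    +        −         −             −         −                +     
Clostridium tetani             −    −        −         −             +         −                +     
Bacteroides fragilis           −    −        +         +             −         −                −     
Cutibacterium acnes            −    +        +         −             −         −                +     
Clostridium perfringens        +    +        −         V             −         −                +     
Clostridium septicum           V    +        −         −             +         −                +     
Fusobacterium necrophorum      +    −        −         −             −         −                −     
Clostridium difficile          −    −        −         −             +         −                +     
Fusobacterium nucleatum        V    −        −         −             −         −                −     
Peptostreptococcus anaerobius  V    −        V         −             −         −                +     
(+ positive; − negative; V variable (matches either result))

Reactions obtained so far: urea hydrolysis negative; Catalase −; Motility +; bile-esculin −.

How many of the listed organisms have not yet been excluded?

3

Catalase −: excludes Bacteroides fragilis, Cutibacterium acnes — 9 left.
urea hydrolysis −: all 9 remaining candidates are consistent.
bile-esculin −: all 9 remaining candidates are consistent.
Motility +: excludes 6 organisms — 3 left.
Still consistent: Clostridium difficile, Clostridium septicum, Clostridium tetani.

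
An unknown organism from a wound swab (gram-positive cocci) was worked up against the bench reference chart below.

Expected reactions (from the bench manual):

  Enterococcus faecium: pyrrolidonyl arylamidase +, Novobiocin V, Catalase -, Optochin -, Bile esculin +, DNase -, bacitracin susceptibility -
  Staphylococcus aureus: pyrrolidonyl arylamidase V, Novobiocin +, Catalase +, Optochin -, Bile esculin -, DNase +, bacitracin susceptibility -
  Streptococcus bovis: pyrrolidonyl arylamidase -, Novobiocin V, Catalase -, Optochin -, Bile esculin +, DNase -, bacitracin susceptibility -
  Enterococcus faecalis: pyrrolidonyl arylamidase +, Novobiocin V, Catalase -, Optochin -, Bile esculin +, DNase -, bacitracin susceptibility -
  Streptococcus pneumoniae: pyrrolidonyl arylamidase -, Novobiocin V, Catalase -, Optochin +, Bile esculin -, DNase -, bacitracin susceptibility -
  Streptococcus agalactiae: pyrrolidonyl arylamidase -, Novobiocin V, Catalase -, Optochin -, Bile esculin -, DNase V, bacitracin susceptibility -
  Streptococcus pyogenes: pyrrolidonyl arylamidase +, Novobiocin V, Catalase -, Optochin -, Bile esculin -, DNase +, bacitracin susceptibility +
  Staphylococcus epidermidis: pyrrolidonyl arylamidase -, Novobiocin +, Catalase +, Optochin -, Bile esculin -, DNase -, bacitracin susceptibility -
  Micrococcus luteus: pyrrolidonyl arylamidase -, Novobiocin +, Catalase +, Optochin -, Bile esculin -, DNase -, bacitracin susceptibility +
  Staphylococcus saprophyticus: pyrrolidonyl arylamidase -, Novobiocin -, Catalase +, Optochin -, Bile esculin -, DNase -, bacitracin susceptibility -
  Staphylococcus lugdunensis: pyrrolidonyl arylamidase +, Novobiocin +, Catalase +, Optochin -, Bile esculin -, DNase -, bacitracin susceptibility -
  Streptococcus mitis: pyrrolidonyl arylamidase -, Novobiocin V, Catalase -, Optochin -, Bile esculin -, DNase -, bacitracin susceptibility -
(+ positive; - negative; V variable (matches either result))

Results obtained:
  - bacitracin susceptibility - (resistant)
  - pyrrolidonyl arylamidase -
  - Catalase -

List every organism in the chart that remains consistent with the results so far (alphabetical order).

bacitracin susceptibility -: excludes Streptococcus pyogenes, Micrococcus luteus — 10 left.
pyrrolidonyl arylamidase -: excludes Enterococcus faecium, Enterococcus faecalis, Staphylococcus lugdunensis — 7 left.
Catalase -: excludes Staphylococcus aureus, Staphylococcus epidermidis, Staphylococcus saprophyticus — 4 left.

Streptococcus agalactiae, Streptococcus bovis, Streptococcus mitis, Streptococcus pneumoniae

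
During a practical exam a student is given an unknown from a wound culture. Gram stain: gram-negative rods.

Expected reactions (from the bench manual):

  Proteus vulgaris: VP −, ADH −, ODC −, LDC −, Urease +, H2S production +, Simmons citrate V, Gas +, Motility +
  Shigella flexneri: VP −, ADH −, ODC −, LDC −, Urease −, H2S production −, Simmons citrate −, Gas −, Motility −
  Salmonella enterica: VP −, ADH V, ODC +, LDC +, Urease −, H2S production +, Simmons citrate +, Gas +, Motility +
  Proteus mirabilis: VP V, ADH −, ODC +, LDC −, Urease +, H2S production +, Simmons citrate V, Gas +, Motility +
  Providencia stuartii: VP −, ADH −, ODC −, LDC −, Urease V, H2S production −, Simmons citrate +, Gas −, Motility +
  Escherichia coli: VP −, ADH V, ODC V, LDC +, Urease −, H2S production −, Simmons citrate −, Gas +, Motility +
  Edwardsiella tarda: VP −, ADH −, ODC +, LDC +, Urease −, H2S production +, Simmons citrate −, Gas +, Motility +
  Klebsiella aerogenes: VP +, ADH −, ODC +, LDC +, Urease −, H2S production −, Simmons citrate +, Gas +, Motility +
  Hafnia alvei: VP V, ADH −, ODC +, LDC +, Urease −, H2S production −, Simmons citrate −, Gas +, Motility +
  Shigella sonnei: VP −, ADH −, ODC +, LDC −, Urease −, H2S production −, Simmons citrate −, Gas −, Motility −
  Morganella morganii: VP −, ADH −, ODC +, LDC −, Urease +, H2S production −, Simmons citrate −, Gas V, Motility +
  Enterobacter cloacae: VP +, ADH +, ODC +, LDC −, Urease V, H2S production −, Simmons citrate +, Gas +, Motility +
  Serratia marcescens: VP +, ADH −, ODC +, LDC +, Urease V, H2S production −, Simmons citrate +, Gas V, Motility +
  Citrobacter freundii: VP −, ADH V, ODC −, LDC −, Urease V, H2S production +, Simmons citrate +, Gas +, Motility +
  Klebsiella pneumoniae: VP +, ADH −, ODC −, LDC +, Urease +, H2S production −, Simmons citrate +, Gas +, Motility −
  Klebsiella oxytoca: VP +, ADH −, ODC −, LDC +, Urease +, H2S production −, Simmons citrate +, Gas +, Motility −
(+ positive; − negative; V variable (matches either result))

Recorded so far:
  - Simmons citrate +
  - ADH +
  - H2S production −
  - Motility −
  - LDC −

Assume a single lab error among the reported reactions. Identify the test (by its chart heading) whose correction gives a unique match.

Motility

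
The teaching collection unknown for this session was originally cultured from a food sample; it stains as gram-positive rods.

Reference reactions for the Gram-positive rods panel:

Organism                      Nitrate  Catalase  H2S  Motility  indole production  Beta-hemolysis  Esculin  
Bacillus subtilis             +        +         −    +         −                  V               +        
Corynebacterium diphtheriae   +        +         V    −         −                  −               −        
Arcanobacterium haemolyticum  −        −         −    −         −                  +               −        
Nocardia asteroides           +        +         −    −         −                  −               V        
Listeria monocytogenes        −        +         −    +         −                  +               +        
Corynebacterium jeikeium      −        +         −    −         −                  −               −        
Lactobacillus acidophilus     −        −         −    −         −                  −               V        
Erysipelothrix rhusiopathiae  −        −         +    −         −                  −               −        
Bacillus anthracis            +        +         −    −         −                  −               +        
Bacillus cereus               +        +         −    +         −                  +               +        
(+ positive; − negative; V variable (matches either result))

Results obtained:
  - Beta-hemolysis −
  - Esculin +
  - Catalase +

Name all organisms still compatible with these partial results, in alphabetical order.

Bacillus anthracis, Bacillus subtilis, Nocardia asteroides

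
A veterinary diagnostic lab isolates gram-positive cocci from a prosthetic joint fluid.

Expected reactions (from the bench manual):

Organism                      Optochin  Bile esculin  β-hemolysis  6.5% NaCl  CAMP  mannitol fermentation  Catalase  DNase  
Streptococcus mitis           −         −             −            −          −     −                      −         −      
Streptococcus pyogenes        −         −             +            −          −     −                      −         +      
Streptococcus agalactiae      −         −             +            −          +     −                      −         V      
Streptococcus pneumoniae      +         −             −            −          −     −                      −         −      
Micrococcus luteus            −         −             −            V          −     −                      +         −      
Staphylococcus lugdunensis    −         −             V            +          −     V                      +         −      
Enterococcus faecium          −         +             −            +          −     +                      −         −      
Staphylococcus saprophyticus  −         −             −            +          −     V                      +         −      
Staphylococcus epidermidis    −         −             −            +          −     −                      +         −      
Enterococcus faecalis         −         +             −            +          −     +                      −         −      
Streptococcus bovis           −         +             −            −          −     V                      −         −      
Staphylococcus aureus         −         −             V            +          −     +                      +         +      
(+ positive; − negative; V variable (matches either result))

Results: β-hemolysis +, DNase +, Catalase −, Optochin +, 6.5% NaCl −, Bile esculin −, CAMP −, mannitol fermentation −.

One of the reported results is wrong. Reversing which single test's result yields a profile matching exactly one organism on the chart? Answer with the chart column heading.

Optochin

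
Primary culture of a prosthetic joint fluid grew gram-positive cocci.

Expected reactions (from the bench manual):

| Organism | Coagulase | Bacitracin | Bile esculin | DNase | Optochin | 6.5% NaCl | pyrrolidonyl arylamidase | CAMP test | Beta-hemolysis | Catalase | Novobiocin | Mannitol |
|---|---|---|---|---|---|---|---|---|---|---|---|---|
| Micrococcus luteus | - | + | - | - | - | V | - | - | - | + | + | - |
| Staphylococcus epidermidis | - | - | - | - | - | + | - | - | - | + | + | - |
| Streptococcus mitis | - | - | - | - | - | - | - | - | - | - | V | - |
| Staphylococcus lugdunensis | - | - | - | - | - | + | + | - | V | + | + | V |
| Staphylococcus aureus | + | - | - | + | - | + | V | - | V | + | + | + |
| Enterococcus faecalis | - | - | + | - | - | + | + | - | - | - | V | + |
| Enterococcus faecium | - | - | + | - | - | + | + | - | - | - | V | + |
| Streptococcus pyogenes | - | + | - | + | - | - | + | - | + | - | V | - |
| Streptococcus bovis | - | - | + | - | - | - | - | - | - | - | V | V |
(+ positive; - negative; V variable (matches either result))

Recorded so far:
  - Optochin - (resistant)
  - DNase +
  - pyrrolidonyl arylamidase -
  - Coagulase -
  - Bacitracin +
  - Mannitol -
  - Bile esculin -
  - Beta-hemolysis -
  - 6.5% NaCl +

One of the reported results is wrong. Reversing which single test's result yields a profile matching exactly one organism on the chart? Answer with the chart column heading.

DNase

As reported, no row in the chart matches all 9 reactions.
Reversing Beta-hemolysis → still no organism matches.
Reversing Bacitracin → still no organism matches.
Reversing Optochin → still no organism matches.
Reversing pyrrolidonyl arylamidase → still no organism matches.
Reversing 6.5% NaCl → still no organism matches.
Reversing Coagulase → still no organism matches.
Reversing Bile esculin → still no organism matches.
Reversing DNase (to -) → unique match: Micrococcus luteus.
Reversing Mannitol → still no organism matches.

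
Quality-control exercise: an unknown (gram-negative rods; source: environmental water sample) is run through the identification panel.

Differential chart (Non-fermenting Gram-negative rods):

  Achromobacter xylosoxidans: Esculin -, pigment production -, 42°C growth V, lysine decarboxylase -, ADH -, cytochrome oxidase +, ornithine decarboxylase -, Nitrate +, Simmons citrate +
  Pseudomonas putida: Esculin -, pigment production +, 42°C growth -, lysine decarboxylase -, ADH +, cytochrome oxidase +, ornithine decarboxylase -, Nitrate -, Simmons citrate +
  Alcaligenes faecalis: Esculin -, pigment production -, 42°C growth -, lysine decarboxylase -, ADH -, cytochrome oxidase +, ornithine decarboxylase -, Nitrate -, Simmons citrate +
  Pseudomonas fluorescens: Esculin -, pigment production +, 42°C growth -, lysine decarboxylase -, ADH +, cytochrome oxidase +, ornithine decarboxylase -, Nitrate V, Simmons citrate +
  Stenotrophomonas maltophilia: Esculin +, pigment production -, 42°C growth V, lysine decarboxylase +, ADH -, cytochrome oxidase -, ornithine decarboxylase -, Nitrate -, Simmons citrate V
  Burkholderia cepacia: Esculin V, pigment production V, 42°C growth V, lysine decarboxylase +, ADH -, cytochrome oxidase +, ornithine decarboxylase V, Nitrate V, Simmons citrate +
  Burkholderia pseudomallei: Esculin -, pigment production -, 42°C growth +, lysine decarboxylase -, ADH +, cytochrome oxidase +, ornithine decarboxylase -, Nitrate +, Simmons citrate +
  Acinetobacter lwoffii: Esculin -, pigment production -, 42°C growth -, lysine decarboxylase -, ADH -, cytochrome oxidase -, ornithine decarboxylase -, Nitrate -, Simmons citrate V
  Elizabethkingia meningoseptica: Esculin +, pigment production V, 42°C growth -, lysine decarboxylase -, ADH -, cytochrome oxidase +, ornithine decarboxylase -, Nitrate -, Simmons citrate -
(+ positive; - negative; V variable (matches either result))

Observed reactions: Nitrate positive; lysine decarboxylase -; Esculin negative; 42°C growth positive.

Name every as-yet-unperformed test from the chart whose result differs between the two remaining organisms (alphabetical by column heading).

ADH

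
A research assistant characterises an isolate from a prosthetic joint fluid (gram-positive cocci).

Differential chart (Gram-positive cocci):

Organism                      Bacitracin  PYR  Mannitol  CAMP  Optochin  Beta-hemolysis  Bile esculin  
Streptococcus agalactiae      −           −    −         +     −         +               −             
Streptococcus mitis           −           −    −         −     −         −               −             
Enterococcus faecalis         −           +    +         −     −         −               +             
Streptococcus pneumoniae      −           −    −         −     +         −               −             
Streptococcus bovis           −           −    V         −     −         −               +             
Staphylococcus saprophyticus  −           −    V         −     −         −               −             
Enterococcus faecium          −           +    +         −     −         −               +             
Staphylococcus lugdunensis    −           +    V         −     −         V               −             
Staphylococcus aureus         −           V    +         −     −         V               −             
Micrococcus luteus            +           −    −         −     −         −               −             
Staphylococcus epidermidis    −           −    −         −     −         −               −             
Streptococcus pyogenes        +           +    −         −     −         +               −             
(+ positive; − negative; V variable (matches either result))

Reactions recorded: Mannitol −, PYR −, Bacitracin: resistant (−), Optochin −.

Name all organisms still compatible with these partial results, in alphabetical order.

Bacitracin −: excludes Micrococcus luteus, Streptococcus pyogenes — 10 left.
PYR −: excludes Enterococcus faecalis, Enterococcus faecium, Staphylococcus lugdunensis — 7 left.
Mannitol −: excludes Staphylococcus aureus — 6 left.
Optochin −: excludes Streptococcus pneumoniae — 5 left.

Staphylococcus epidermidis, Staphylococcus saprophyticus, Streptococcus agalactiae, Streptococcus bovis, Streptococcus mitis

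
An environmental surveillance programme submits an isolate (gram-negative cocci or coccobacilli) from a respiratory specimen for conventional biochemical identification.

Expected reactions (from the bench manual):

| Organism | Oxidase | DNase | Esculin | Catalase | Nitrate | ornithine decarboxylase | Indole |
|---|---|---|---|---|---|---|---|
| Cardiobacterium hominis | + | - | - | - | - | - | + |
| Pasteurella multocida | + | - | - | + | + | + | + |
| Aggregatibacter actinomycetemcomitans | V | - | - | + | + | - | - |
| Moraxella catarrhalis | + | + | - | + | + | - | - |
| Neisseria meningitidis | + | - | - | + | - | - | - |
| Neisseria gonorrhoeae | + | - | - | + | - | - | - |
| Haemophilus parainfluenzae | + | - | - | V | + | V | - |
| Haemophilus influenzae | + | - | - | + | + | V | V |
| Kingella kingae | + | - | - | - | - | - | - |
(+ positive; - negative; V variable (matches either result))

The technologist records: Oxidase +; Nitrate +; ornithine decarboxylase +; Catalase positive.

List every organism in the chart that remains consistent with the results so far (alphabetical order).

Haemophilus influenzae, Haemophilus parainfluenzae, Pasteurella multocida

Catalase +: excludes Cardiobacterium hominis, Kingella kingae — 7 left.
Nitrate +: excludes Neisseria meningitidis, Neisseria gonorrhoeae — 5 left.
Oxidase +: all 5 remaining candidates are consistent.
ornithine decarboxylase +: excludes Aggregatibacter actinomycetemcomitans, Moraxella catarrhalis — 3 left.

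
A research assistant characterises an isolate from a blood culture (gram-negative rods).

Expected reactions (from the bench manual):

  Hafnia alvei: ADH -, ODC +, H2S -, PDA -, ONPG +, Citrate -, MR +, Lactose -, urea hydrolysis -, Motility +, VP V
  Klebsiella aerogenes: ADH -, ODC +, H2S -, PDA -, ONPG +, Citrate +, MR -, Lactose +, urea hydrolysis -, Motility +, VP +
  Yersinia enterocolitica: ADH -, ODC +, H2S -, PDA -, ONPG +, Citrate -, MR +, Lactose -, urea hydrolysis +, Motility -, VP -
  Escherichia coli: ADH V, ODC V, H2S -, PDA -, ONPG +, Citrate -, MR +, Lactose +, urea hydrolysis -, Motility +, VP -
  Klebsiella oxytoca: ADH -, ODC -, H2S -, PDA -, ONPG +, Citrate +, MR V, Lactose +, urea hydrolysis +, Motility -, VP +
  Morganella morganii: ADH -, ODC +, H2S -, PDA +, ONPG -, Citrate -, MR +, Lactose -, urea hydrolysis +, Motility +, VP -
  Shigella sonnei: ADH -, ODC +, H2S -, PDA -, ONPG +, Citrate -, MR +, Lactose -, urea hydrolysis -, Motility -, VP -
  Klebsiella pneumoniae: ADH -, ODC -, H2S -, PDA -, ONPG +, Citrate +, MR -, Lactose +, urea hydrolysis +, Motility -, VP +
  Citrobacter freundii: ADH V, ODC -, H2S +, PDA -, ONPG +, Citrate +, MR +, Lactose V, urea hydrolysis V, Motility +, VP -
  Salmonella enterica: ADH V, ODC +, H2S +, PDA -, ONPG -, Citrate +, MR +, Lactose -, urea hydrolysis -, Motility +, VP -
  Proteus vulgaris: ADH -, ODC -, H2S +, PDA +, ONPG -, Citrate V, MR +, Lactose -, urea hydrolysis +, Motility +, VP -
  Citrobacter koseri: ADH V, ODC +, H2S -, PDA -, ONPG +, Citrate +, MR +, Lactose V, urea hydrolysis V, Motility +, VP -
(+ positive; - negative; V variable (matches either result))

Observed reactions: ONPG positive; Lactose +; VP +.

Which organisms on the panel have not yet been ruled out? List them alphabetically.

Klebsiella aerogenes, Klebsiella oxytoca, Klebsiella pneumoniae

VP +: excludes 8 organisms — 4 left.
Lactose +: excludes Hafnia alvei — 3 left.
ONPG +: all 3 remaining candidates are consistent.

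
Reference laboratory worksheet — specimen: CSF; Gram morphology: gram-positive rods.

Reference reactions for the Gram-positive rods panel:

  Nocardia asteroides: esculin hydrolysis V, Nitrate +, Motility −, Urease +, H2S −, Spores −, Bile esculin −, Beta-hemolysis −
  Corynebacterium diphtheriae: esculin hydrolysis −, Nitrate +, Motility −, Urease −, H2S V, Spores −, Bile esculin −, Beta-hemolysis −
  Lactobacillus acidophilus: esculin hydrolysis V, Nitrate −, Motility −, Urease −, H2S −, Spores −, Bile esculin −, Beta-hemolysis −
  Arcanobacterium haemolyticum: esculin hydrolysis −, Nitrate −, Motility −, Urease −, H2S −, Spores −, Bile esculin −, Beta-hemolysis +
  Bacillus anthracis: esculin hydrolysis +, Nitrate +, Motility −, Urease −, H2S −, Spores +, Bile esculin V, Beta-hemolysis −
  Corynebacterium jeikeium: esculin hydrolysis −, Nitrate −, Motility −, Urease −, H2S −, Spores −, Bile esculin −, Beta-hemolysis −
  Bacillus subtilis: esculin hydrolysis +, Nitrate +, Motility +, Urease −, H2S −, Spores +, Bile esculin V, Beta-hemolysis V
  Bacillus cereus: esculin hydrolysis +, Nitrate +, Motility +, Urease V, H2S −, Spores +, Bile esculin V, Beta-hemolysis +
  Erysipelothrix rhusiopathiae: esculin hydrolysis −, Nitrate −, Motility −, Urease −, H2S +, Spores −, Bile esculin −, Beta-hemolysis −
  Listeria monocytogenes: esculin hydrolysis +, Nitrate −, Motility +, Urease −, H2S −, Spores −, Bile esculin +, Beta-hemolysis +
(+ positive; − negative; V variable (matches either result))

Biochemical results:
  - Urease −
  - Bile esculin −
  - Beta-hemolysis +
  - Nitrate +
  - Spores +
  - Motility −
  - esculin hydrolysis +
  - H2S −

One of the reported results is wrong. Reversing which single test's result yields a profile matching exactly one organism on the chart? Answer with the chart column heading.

As reported, no row in the chart matches all 8 reactions.
Reversing Beta-hemolysis (to −) → unique match: Bacillus anthracis.
Reversing Spores → still no organism matches.
Reversing Bile esculin → still no organism matches.
Reversing Motility → 2 organisms match (not unique).
Reversing esculin hydrolysis → still no organism matches.
Reversing Urease → still no organism matches.
Reversing Nitrate → still no organism matches.
Reversing H2S → still no organism matches.

Beta-hemolysis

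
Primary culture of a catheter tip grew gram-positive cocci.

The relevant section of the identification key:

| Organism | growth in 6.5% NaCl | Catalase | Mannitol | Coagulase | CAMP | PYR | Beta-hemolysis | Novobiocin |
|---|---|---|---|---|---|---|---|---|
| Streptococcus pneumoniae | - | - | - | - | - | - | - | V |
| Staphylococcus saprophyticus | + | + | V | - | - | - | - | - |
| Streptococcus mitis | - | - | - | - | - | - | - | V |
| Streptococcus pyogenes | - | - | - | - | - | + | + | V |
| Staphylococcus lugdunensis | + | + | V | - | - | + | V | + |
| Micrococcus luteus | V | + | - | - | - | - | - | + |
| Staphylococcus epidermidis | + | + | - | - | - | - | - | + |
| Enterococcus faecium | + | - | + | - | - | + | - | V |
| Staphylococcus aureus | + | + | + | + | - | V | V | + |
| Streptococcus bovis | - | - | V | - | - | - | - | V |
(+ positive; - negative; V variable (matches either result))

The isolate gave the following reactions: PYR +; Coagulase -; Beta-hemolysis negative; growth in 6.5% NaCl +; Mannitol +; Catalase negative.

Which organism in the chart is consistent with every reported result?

Catalase -: excludes 5 organisms — 5 left.
Coagulase -: all 5 remaining candidates are consistent.
growth in 6.5% NaCl +: excludes Streptococcus pneumoniae, Streptococcus mitis, Streptococcus pyogenes, Streptococcus bovis — 1 left.
Mannitol +: the one remaining candidate is consistent.
PYR +: the one remaining candidate is consistent.
Beta-hemolysis -: the one remaining candidate is consistent.

Enterococcus faecium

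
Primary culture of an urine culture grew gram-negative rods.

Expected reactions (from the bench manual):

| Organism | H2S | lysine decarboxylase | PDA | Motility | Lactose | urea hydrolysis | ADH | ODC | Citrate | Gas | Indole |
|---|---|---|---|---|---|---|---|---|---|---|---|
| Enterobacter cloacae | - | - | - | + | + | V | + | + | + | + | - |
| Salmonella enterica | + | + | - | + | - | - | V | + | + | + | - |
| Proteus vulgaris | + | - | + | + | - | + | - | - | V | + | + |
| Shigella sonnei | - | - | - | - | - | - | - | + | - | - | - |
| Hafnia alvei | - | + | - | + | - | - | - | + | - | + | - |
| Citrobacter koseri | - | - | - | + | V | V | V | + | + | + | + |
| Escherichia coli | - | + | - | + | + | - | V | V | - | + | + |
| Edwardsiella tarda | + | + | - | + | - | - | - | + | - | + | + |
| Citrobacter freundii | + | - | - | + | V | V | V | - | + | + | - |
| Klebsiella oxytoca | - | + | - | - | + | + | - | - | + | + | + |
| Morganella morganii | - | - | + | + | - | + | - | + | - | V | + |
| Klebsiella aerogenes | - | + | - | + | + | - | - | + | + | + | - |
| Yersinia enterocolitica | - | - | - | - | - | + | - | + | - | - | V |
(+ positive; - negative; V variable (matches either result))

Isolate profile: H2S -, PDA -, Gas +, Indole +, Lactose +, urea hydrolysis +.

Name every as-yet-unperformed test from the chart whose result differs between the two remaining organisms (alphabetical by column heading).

lysine decarboxylase, Motility, ODC

Lactose +: excludes 7 organisms — 6 left.
Gas +: all 6 remaining candidates are consistent.
H2S -: excludes Citrobacter freundii — 5 left.
Indole +: excludes Enterobacter cloacae, Klebsiella aerogenes — 3 left.
PDA -: all 3 remaining candidates are consistent.
urea hydrolysis +: excludes Escherichia coli — 2 left.
Two candidates remain: Citrobacter koseri and Klebsiella oxytoca.
  lysine decarboxylase: Citrobacter koseri -, Klebsiella oxytoca + — discriminates.
  Motility: Citrobacter koseri +, Klebsiella oxytoca - — discriminates.
  ADH: V vs - — variable for at least one, does not separate.
  ODC: Citrobacter koseri +, Klebsiella oxytoca - — discriminates.
  Citrate: + vs + — same for both, does not separate.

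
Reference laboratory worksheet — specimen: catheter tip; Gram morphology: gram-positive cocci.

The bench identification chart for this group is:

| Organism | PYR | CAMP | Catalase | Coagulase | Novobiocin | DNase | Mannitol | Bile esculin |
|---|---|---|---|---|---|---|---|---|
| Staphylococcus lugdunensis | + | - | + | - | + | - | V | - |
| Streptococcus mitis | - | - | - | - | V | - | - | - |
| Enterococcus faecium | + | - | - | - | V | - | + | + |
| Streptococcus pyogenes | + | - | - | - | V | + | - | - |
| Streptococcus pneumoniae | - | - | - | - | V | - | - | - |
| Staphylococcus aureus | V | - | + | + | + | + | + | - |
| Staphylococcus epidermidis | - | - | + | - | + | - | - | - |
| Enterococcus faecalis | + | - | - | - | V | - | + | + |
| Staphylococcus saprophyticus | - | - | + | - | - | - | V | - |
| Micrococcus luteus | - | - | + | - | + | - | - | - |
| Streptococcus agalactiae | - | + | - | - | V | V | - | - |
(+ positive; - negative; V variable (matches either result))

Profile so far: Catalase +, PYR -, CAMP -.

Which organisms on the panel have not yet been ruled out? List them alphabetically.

Catalase +: excludes 6 organisms — 5 left.
PYR -: excludes Staphylococcus lugdunensis — 4 left.
CAMP -: all 4 remaining candidates are consistent.

Micrococcus luteus, Staphylococcus aureus, Staphylococcus epidermidis, Staphylococcus saprophyticus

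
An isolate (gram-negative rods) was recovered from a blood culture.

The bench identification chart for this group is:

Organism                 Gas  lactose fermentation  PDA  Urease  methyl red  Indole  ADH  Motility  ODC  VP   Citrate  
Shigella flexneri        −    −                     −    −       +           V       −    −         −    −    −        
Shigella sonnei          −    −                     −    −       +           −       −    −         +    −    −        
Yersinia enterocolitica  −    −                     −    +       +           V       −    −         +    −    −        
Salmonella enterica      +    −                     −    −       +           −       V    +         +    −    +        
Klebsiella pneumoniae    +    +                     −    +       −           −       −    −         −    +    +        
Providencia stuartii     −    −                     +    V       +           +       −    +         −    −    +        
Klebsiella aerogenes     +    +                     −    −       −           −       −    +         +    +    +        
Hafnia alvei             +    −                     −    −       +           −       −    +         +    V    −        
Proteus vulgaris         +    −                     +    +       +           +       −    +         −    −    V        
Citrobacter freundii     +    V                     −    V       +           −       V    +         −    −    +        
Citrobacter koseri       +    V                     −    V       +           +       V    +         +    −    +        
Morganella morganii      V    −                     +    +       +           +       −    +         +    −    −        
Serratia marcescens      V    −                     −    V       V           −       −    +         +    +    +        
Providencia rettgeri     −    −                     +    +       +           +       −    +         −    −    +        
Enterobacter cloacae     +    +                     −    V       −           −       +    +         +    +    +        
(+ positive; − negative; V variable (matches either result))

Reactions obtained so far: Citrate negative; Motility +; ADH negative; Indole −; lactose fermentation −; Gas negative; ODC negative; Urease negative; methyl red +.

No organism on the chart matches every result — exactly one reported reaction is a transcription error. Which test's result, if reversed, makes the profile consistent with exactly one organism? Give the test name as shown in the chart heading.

Motility

As reported, no row in the chart matches all 9 reactions.
Reversing ODC → still no organism matches.
Reversing Indole → still no organism matches.
Reversing Citrate → still no organism matches.
Reversing ADH → still no organism matches.
Reversing Urease → still no organism matches.
Reversing methyl red → still no organism matches.
Reversing lactose fermentation → still no organism matches.
Reversing Gas → still no organism matches.
Reversing Motility (to −) → unique match: Shigella flexneri.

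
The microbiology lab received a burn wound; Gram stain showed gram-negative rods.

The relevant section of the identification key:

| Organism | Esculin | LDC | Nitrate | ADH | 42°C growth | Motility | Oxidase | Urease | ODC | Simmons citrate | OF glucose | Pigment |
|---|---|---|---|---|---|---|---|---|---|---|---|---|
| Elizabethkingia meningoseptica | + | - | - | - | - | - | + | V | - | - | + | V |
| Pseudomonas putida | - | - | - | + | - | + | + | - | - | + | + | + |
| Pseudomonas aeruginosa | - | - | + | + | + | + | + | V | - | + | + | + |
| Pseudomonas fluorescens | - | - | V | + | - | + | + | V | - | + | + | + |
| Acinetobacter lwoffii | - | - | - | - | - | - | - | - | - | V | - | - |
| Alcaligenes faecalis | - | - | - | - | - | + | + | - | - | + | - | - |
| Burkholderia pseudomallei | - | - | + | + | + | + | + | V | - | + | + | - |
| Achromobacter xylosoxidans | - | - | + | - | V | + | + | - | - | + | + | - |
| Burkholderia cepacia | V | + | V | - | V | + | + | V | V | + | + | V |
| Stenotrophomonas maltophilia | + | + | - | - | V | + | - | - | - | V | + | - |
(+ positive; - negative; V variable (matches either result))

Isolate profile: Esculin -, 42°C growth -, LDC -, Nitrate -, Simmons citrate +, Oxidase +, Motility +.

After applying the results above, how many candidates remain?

3

LDC -: excludes Burkholderia cepacia, Stenotrophomonas maltophilia — 8 left.
Simmons citrate +: excludes Elizabethkingia meningoseptica — 7 left.
Oxidase +: excludes Acinetobacter lwoffii — 6 left.
Motility +: all 6 remaining candidates are consistent.
42°C growth -: excludes Pseudomonas aeruginosa, Burkholderia pseudomallei — 4 left.
Esculin -: all 4 remaining candidates are consistent.
Nitrate -: excludes Achromobacter xylosoxidans — 3 left.
Still consistent: Alcaligenes faecalis, Pseudomonas fluorescens, Pseudomonas putida.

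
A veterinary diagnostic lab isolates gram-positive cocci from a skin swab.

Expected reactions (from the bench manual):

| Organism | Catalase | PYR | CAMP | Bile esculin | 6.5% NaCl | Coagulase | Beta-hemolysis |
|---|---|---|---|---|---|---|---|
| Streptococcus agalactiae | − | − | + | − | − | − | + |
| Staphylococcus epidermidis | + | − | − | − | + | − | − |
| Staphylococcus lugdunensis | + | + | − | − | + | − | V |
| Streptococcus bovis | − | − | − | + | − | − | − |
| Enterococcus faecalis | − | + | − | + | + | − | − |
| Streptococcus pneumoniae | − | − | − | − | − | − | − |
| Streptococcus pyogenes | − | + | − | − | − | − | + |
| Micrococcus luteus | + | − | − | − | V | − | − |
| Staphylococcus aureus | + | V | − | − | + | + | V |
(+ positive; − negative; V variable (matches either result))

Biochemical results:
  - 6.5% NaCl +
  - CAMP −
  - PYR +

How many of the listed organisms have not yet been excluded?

6.5% NaCl +: excludes Streptococcus agalactiae, Streptococcus bovis, Streptococcus pneumoniae, Streptococcus pyogenes — 5 left.
PYR +: excludes Staphylococcus epidermidis, Micrococcus luteus — 3 left.
CAMP −: all 3 remaining candidates are consistent.
Still consistent: Enterococcus faecalis, Staphylococcus aureus, Staphylococcus lugdunensis.

3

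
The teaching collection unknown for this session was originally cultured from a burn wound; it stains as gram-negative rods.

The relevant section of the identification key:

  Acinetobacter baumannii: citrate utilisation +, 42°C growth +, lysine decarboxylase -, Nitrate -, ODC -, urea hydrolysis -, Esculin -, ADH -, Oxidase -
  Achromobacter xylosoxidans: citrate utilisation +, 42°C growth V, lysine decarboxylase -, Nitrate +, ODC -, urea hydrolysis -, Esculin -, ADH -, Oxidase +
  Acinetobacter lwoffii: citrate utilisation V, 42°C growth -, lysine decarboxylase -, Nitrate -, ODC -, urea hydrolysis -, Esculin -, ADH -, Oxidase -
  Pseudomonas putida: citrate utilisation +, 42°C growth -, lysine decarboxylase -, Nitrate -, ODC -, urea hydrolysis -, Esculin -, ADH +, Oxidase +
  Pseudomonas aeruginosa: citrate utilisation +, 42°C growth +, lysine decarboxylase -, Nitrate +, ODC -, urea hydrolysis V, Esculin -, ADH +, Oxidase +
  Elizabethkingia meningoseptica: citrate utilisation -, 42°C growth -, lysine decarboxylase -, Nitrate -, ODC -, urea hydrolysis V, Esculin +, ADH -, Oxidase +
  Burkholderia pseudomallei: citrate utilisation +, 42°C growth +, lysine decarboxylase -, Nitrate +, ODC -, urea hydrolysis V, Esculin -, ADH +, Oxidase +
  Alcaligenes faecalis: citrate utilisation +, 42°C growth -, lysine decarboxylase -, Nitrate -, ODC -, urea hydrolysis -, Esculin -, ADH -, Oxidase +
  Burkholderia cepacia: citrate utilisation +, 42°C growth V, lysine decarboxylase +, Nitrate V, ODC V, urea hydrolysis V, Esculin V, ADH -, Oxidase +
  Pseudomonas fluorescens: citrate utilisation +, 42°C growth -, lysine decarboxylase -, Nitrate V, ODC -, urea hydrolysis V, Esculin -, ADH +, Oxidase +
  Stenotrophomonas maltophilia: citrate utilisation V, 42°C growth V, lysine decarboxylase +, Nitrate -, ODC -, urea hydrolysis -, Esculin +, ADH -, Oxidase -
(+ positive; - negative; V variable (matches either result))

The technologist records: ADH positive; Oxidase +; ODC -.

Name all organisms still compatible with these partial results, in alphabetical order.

Burkholderia pseudomallei, Pseudomonas aeruginosa, Pseudomonas fluorescens, Pseudomonas putida

ADH +: excludes 7 organisms — 4 left.
ODC -: all 4 remaining candidates are consistent.
Oxidase +: all 4 remaining candidates are consistent.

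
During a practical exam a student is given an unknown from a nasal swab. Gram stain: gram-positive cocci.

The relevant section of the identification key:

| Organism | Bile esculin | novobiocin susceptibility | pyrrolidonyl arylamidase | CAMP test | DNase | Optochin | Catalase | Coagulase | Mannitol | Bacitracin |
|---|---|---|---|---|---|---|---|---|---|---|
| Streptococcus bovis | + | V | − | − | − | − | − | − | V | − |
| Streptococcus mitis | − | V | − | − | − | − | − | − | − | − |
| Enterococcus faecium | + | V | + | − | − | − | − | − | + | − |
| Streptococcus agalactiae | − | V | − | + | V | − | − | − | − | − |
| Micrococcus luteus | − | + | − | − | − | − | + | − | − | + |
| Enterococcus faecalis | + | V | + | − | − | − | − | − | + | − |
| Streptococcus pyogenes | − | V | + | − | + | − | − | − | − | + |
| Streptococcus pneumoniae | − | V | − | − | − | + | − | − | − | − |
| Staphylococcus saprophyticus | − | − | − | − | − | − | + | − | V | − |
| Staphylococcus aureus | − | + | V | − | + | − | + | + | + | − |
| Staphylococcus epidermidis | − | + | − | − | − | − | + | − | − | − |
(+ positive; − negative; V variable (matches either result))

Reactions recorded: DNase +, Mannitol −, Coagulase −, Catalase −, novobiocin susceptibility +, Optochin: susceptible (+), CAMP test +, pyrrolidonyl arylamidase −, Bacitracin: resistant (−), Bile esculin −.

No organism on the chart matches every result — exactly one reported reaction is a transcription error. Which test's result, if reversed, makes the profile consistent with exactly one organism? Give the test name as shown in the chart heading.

As reported, no row in the chart matches all 10 reactions.
Reversing DNase → still no organism matches.
Reversing Coagulase → still no organism matches.
Reversing Mannitol → still no organism matches.
Reversing CAMP test → still no organism matches.
Reversing Optochin (to −) → unique match: Streptococcus agalactiae.
Reversing pyrrolidonyl arylamidase → still no organism matches.
Reversing Bacitracin → still no organism matches.
Reversing Bile esculin → still no organism matches.
Reversing novobiocin susceptibility → still no organism matches.
Reversing Catalase → still no organism matches.

Optochin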